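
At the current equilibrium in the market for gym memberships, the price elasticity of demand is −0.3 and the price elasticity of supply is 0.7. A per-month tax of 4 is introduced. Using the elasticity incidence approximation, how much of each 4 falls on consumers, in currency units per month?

Incidence ratio: consumers' share ≈ εs / (εs + |εd|) = 0.7 / (0.7 + 0.3) = 0.7.
So consumers bear ≈ 0.7 × 4 = 2.8; sellers bear 1.2.

Consumers bear ≈ 2.8 per month.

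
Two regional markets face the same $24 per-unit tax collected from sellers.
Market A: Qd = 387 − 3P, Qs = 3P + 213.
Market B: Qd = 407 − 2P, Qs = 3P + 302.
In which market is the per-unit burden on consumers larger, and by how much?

Market A: pre-tax P* = $29, Q* = 300; post-tax Q = 264; per-unit burden on consumers = $12.
Market B: pre-tax P* = $21, Q* = 365; post-tax Q = 336.2; per-unit burden on consumers = $14.4.
Difference: $12 vs $14.4 → market B is larger by $2.4.

Market B, by $2.4.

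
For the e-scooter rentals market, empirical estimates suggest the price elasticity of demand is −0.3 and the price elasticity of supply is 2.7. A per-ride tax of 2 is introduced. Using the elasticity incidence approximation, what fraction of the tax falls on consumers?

Incidence ratio: consumers' share ≈ εs / (εs + |εd|) = 2.7 / (2.7 + 0.3) = 0.9.
Supply is the more elastic side, so consumers bear the larger share.

Consumers' share ≈ 0.9.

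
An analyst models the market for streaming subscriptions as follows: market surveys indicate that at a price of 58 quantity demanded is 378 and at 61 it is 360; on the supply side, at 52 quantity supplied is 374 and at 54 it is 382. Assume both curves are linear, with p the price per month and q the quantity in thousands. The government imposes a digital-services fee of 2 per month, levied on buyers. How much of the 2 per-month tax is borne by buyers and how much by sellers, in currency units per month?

Buyers bear 0.8 per month; sellers bear 1.2 per month.

Demand slope: (360 − 378)/(61 − 58) = -6, so qd = 726 − 6p.
Supply slope: (382 − 374)/(54 − 52) = 4, so qs = 4p + 166.
Before the tax: set 726 − 6p = 4p + 166 → p* = 56, q* = 390.
With the tax collected from buyers, demand (in seller-price terms) shifts: qd = 726 − 6(p + 2).
New equilibrium: buyers pay 56.8, sellers receive 54.8, q = 385.2. (Wedge: pb − ps = 2.)
Burden on buyers: 0.8; on sellers: 1.2. (They sum to 2.)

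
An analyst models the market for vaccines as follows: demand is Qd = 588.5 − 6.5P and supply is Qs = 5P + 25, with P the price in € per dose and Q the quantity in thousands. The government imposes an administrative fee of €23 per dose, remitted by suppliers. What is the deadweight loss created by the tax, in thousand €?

Before the tax: set 588.5 − 6.5P = 5P + 25 → P* = €49, Q* = 270.
With the tax collected from suppliers, supply shifts: Qs = 5(P − 23) + 25.
New equilibrium: consumers pay €59, suppliers receive €36, Q = 205. (Wedge: Pb − Ps = 23.)
Quantity falls by |ΔQ| = |270 − 205| = 65.
DWL = ½ · t · |ΔQ| = ½ · 23 · 65 = €747.5.

Deadweight loss = €747.5 thousand.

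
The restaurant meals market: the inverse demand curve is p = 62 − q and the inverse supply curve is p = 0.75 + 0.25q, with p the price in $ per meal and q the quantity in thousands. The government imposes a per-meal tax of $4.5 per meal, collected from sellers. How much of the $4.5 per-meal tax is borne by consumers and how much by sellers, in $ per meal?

Consumers bear $3.6 per meal; sellers bear $0.9 per meal.

Rewrite in direct form: qd = 62 − p and qs = 4p − 3.
Without the tax, 62 − p = 4p − 3 gives 5p = 65, so p* = $13 and q* = 49.
With the tax collected from sellers, supply shifts: qs = 4(p − 4.5) − 3.
Solving gives q = 45.4 with consumers paying $16.6 and sellers receiving $12.1 (the $4.5 wedge).
Burden on consumers: $3.6; on sellers: $0.9. (They sum to $4.5.)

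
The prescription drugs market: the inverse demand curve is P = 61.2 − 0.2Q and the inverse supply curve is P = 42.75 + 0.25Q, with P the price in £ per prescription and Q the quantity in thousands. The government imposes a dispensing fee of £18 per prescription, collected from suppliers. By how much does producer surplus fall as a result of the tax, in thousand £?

Inverting to Q(P) form: Qd = 306 − 5P; Qs = 4P − 171.
Before the tax: set 306 − 5P = 4P − 171 → P* = £53, Q* = 41.
With the tax collected from suppliers, supply shifts: Qs = 4(P − 18) − 171.
New equilibrium: buyers pay £61, suppliers receive £43, Q = 1. (Wedge: Pb − Ps = 18.)
ΔPS is the trapezoid between Q = 1 and Q = 41 of height £10: ½ · (41 + 1) · 10 = £210.

Producer surplus falls by £210 thousand.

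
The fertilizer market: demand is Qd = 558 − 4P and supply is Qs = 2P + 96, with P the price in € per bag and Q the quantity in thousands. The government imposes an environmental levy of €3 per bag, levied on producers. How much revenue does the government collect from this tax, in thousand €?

Tax revenue = €738 thousand.

Before the tax: set 558 − 4P = 2P + 96 → P* = €77, Q* = 250.
With the tax collected from producers, supply shifts: Qs = 2(P − 3) + 96.
New equilibrium: consumers pay €78, producers receive €75, Q = 246. (Wedge: Pb − Ps = 3.)
Revenue = t · Q = 3 · 246 = €738.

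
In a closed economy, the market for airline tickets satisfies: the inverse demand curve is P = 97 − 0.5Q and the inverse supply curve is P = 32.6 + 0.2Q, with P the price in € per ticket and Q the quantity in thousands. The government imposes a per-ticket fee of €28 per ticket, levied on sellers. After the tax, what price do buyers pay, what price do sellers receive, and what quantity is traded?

Buyers pay €71; sellers receive €43; quantity = 52.

Rewrite in direct form: Qd = 194 − 2P and Qs = 5P − 163.
Without the tax, 194 − 2P = 5P − 163 gives 7P = 357, so P* = €51 and Q* = 92.
With the tax collected from sellers, supply shifts: Qs = 5(P − 28) − 163.
Solving gives Q = 52 with buyers paying €71 and sellers receiving €43 (the €28 wedge).
The less price-elastic side of the market bears the larger share of a per-unit tax.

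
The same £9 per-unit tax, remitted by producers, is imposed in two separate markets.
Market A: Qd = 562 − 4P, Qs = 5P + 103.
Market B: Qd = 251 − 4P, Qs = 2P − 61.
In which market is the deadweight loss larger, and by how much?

Market A, by £36.

Market A: pre-tax P* = £51, Q* = 358; post-tax Q = 338; deadweight loss = £90.
Market B: pre-tax P* = £52, Q* = 43; post-tax Q = 31; deadweight loss = £54.
Difference: £90 vs £54 → market A is larger by £36.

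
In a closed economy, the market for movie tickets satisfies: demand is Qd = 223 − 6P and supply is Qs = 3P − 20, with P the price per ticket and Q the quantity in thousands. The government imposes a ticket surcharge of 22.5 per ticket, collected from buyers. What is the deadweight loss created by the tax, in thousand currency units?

Without the tax, 223 − 6P = 3P − 20 gives 9P = 243, so P* = 27 and Q* = 61.
With the tax collected from buyers, demand (in seller-price terms) shifts: Qd = 223 − 6(P + 22.5).
Solving gives Q = 16 with buyers paying 34.5 and producers receiving 12 (the 22.5 wedge).
Quantity falls by |ΔQ| = |61 − 16| = 45.
DWL = ½ · t · |ΔQ| = ½ · 22.5 · 45 = 506.25.

Deadweight loss = 506.25 thousand.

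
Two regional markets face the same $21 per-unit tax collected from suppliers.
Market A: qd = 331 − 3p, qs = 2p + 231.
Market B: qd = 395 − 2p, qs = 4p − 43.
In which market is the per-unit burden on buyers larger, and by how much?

Market A: pre-tax p* = $20, q* = 271; post-tax q = 245.8; per-unit burden on buyers = $8.4.
Market B: pre-tax p* = $73, q* = 249; post-tax q = 221; per-unit burden on buyers = $14.
Difference: $8.4 vs $14 → market B is larger by $5.6.

Market B, by $5.6.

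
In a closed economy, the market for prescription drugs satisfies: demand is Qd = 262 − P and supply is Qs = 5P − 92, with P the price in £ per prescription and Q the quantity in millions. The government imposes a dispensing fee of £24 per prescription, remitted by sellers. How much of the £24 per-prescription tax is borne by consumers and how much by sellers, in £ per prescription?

Before the tax: set 262 − P = 5P − 92 → P* = £59, Q* = 203.
With the tax collected from sellers, supply shifts: Qs = 5(P − 24) − 92.
New equilibrium: consumers pay £79, sellers receive £55, Q = 183. (Wedge: Pb − Ps = 24.)
Burden on consumers: £20; on sellers: £4. (They sum to £24.)
The less price-elastic side of the market bears the larger share of a per-unit tax.

Consumers bear £20 per prescription; sellers bear £4 per prescription.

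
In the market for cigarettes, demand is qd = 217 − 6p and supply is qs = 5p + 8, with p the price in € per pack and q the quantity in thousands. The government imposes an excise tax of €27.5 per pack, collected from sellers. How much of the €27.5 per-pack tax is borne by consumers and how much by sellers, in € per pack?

Consumers bear €12.5 per pack; sellers bear €15 per pack.

Before the tax: set 217 − 6p = 5p + 8 → p* = €19, q* = 103.
With the tax collected from sellers, supply shifts: qs = 5(p − 27.5) + 8.
Solving gives q = 28 with consumers paying €31.5 and sellers receiving €4 (the €27.5 wedge).
Burden on consumers: €12.5; on sellers: €15. (They sum to €27.5.)
The less price-elastic side of the market bears the larger share of a per-unit tax.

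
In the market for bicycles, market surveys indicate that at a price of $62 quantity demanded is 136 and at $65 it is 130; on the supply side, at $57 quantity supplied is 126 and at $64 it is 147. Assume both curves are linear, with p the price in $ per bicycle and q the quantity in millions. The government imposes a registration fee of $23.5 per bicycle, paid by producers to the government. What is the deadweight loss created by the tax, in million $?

Deadweight loss = $331.35 million.

Demand slope: (130 − 136)/(65 − 62) = -2, so qd = 260 − 2p.
Supply slope: (147 − 126)/(64 − 57) = 3, so qs = 3p − 45.
Before the tax: set 260 − 2p = 3p − 45 → p* = $61, q* = 138.
With the tax collected from producers, supply shifts: qs = 3(p − 23.5) − 45.
New equilibrium: buyers pay $75.1, producers receive $51.6, q = 109.8. (Wedge: pb − ps = 23.5.)
Quantity falls by |ΔQ| = |138 − 109.8| = 28.2.
DWL = ½ · t · |ΔQ| = ½ · 23.5 · 28.2 = $331.35.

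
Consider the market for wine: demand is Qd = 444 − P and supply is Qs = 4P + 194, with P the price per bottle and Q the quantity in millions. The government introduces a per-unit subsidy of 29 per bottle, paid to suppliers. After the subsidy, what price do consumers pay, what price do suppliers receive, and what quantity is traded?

Consumers pay 26.8; suppliers receive 55.8; quantity = 417.2.

Without the subsidy, 444 − P = 4P + 194 gives 5P = 250, so P* = 50 and Q* = 394.
With a per-unit subsidy paid to suppliers, each receives P + 29 per unit sold, so supply becomes Qs = 4(P + 29) + 194.
Solving gives Q = 417.2 with consumers paying 26.8 and suppliers receiving 55.8 (the 29 wedge).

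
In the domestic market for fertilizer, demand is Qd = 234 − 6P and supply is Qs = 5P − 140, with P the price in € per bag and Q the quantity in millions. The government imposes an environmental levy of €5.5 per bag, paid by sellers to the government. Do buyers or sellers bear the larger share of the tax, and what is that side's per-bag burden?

Before the tax: set 234 − 6P = 5P − 140 → P* = €34, Q* = 30.
With the tax collected from sellers, supply shifts: Qs = 5(P − 5.5) − 140.
New equilibrium: buyers pay €36.5, sellers receive €31, Q = 15. (Wedge: Pb − Ps = 5.5.)
Per-bag burden: buyers €2.5, sellers €3.
Sellers take the larger share because supply is less price-elastic here (demand slope 6 vs supply slope 5).
The less price-elastic side of the market bears the larger share of a per-unit tax.

Sellers bear the larger share: €3 per bag.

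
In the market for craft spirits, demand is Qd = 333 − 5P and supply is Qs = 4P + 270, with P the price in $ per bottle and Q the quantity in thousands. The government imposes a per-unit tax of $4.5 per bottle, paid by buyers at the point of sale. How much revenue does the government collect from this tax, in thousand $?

Before the tax: set 333 − 5P = 4P + 270 → P* = $7, Q* = 298.
With the tax collected from buyers, demand (in seller-price terms) shifts: Qd = 333 − 5(P + 4.5).
Solving gives Q = 288 with buyers paying $9 and suppliers receiving $4.5 (the $4.5 wedge).
Revenue = t · Q = 4.5 · 288 = $1296.

Tax revenue = $1296 thousand.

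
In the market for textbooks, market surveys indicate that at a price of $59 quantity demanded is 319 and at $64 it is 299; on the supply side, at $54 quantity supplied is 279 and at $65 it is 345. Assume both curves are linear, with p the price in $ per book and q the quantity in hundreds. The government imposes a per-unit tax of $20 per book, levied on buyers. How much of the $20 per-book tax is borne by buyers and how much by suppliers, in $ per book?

Buyers bear $12 per book; suppliers bear $8 per book.

Demand slope: (299 − 319)/(64 − 59) = -4, so qd = 555 − 4p.
Supply slope: (345 − 279)/(65 − 54) = 6, so qs = 6p − 45.
Before the tax: set 555 − 4p = 6p − 45 → p* = $60, q* = 315.
With the tax collected from buyers, demand (in seller-price terms) shifts: qd = 555 − 4(p + 20).
New equilibrium: buyers pay $72, suppliers receive $52, q = 267. (Wedge: pb − ps = 20.)
Burden on buyers: $12; on suppliers: $8. (They sum to $20.)
The less price-elastic side of the market bears the larger share of a per-unit tax.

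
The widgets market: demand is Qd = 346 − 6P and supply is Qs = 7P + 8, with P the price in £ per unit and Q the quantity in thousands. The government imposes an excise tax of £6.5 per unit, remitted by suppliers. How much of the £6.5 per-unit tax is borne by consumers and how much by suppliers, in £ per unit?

Consumers bear £3.5 per unit; suppliers bear £3 per unit.

Before the tax: set 346 − 6P = 7P + 8 → P* = £26, Q* = 190.
With the tax collected from suppliers, supply shifts: Qs = 7(P − 6.5) + 8.
New equilibrium: consumers pay £29.5, suppliers receive £23, Q = 169. (Wedge: Pb − Ps = 6.5.)
Burden on consumers: £3.5; on suppliers: £3. (They sum to £6.5.)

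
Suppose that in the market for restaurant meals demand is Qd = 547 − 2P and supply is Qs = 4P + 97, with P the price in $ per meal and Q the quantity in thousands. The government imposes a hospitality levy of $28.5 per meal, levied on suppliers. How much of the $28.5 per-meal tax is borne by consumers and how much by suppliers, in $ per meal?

Consumers bear $19 per meal; suppliers bear $9.5 per meal.

Before the tax: set 547 − 2P = 4P + 97 → P* = $75, Q* = 397.
With the tax collected from suppliers, supply shifts: Qs = 4(P − 28.5) + 97.
New equilibrium: consumers pay $94, suppliers receive $65.5, Q = 359. (Wedge: Pb − Ps = 28.5.)
Burden on consumers: $19; on suppliers: $9.5. (They sum to $28.5.)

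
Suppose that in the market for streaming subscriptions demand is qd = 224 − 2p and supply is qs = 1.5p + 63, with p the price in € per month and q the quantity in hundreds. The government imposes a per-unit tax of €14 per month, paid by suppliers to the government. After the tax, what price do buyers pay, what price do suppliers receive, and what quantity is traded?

Before the tax: set 224 − 2p = 1.5p + 63 → p* = €46, q* = 132.
With the tax collected from suppliers, supply shifts: qs = 1.5(p − 14) + 63.
Solving gives q = 120 with buyers paying €52 and suppliers receiving €38 (the €14 wedge).
The less price-elastic side of the market bears the larger share of a per-unit tax.

Buyers pay €52; suppliers receive €38; quantity = 120.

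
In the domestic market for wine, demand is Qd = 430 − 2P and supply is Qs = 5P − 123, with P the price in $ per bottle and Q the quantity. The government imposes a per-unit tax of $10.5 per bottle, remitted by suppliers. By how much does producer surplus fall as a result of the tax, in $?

Producer surplus falls by $793.5.

Without the tax, 430 − 2P = 5P − 123 gives 7P = 553, so P* = $79 and Q* = 272.
With the tax collected from suppliers, supply shifts: Qs = 5(P − 10.5) − 123.
New equilibrium: buyers pay $86.5, suppliers receive $76, Q = 257. (Wedge: Pb − Ps = 10.5.)
ΔPS is the trapezoid between Q = 257 and Q = 272 of height $3: ½ · (272 + 257) · 3 = $793.5.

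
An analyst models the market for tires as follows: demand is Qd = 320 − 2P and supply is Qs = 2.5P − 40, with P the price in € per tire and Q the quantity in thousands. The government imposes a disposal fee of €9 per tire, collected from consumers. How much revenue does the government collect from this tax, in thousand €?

Tax revenue = €1350 thousand.

Before the tax: set 320 − 2P = 2.5P − 40 → P* = €80, Q* = 160.
With the tax collected from consumers, demand (in seller-price terms) shifts: Qd = 320 − 2(P + 9).
New equilibrium: consumers pay €85, sellers receive €76, Q = 150. (Wedge: Pb − Ps = 9.)
Revenue = t · Q = 9 · 150 = €1350.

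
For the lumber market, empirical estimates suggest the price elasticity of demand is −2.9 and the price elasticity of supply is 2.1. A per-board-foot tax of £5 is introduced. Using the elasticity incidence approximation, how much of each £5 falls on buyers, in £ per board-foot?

Incidence ratio: buyers' share ≈ εs / (εs + |εd|) = 2.1 / (2.1 + 2.9) = 0.42.
So buyers bear ≈ 0.42 × £5 = £2.1; suppliers bear £2.9.

Buyers bear ≈ £2.1 per board-foot.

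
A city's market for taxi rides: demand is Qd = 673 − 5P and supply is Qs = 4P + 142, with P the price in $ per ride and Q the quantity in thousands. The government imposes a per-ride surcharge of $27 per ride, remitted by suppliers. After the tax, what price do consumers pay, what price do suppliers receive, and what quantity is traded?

Consumers pay $71; suppliers receive $44; quantity = 318.

Without the tax, 673 − 5P = 4P + 142 gives 9P = 531, so P* = $59 and Q* = 378.
With the tax collected from suppliers, supply shifts: Qs = 4(P − 27) + 142.
New equilibrium: consumers pay $71, suppliers receive $44, Q = 318. (Wedge: Pb − Ps = 27.)
The less price-elastic side of the market bears the larger share of a per-unit tax.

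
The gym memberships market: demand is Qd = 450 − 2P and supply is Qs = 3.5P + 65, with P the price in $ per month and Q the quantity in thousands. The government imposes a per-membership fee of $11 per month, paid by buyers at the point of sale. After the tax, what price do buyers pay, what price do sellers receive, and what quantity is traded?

Before the tax: set 450 − 2P = 3.5P + 65 → P* = $70, Q* = 310.
With the tax collected from buyers, demand (in seller-price terms) shifts: Qd = 450 − 2(P + 11).
New equilibrium: buyers pay $77, sellers receive $66, Q = 296. (Wedge: Pb − Ps = 11.)

Buyers pay $77; sellers receive $66; quantity = 296.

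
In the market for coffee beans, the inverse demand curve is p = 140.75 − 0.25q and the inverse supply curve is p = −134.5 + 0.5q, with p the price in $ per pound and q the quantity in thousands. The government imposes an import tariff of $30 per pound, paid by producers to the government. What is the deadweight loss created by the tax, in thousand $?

Inverting to q(p) form: qd = 563 − 4p; qs = 2p + 269.
Without the tax, 563 − 4p = 2p + 269 gives 6p = 294, so p* = $49 and q* = 367.
With the tax collected from producers, supply shifts: qs = 2(p − 30) + 269.
New equilibrium: consumers pay $59, producers receive $29, q = 327. (Wedge: pb − ps = 30.)
Quantity falls by |ΔQ| = |367 − 327| = 40.
DWL = ½ · t · |ΔQ| = ½ · 30 · 40 = $600.

Deadweight loss = $600 thousand.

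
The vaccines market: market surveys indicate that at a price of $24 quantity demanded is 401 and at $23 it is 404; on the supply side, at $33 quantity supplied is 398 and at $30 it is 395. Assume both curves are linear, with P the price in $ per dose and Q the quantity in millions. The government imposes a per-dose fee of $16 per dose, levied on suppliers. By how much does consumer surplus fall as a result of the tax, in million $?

Demand slope: (404 − 401)/(23 − 24) = -3, so Qd = 473 − 3P.
Supply slope: (395 − 398)/(30 − 33) = 1, so Qs = P + 365.
Without the tax, 473 − 3P = P + 365 gives 4P = 108, so P* = $27 and Q* = 392.
With the tax collected from suppliers, supply shifts: Qs = (P − 16) + 365.
New equilibrium: consumers pay $31, suppliers receive $15, Q = 380. (Wedge: Pb − Ps = 16.)
ΔCS is the trapezoid between Q = 380 and Q = 392 of height $4: ½ · (392 + 380) · 4 = $1544.

Consumer surplus falls by $1544 million.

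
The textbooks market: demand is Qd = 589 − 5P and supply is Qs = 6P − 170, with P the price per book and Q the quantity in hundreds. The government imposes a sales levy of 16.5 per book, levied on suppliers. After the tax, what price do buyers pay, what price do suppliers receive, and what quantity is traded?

Without the tax, 589 − 5P = 6P − 170 gives 11P = 759, so P* = 69 and Q* = 244.
With the tax collected from suppliers, supply shifts: Qs = 6(P − 16.5) − 170.
New equilibrium: buyers pay 78, suppliers receive 61.5, Q = 199. (Wedge: Pb − Ps = 16.5.)

Buyers pay 78; suppliers receive 61.5; quantity = 199.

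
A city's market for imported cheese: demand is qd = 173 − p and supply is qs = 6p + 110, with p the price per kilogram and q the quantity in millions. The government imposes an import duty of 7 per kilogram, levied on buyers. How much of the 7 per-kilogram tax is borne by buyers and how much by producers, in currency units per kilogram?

Buyers bear 6 per kilogram; producers bear 1 per kilogram.

Before the tax: set 173 − p = 6p + 110 → p* = 9, q* = 164.
With the tax collected from buyers, demand (in seller-price terms) shifts: qd = 173 − (p + 7).
New equilibrium: buyers pay 15, producers receive 8, q = 158. (Wedge: pb − ps = 7.)
Burden on buyers: 6; on producers: 1. (They sum to 7.)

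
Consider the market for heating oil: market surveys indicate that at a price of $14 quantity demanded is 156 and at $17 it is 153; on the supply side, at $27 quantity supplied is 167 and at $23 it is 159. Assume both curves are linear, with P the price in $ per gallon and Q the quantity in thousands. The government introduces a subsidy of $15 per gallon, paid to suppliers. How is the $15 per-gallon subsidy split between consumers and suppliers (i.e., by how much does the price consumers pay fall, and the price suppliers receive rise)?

Demand slope: (153 − 156)/(17 − 14) = -1, so Qd = 170 − P.
Supply slope: (159 − 167)/(23 − 27) = 2, so Qs = 2P + 113.
Before the subsidy: set 170 − P = 2P + 113 → P* = $19, Q* = 151.
With a per-unit subsidy paid to suppliers, each receives P + 15 per unit sold, so supply becomes Qs = 2(P + 15) + 113.
New equilibrium: consumers pay $9, suppliers receive $24, Q = 161. (Wedge: Pb − Ps = −15.)
Gain to consumers: $10; to suppliers: $5. (They sum to $15.)

Consumers gain $10 per gallon; suppliers gain $5 per gallon.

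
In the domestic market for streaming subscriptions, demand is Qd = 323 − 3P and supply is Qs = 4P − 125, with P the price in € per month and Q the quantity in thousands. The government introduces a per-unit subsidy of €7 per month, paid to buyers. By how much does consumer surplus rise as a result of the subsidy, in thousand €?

Consumer surplus rises by €548 thousand.

Before the subsidy: set 323 − 3P = 4P − 125 → P* = €64, Q* = 131.
With a per-unit subsidy paid to buyers, each effectively pays P − 7, so demand becomes Qd = 323 − 3(P − 7).
Solving gives Q = 143 with buyers paying €60 and suppliers receiving €67 (the €7 wedge).
ΔCS is the trapezoid between Q = 143 and Q = 131 of height €4: ½ · (131 + 143) · 4 = €548.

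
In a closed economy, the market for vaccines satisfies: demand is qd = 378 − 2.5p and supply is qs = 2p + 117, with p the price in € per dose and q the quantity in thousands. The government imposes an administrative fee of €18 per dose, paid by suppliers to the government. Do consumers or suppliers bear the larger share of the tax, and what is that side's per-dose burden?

Suppliers bear the larger share: €10 per dose.

Without the tax, 378 − 2.5p = 2p + 117 gives 4.5p = 261, so p* = €58 and q* = 233.
With the tax collected from suppliers, supply shifts: qs = 2(p − 18) + 117.
Solving gives q = 213 with consumers paying €66 and suppliers receiving €48 (the €18 wedge).
Per-dose burden: consumers €8, suppliers €10.
Suppliers take the larger share because supply is less price-elastic here (demand slope 2.5 vs supply slope 2).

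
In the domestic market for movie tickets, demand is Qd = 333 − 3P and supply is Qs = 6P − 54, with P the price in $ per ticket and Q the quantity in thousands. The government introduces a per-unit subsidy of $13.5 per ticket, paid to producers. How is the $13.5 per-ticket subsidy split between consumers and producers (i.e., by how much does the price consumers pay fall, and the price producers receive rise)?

Consumers gain $9 per ticket; producers gain $4.5 per ticket.

Before the subsidy: set 333 − 3P = 6P − 54 → P* = $43, Q* = 204.
With a per-unit subsidy paid to producers, each receives P + 13.5 per unit sold, so supply becomes Qs = 6(P + 13.5) − 54.
New equilibrium: consumers pay $34, producers receive $47.5, Q = 231. (Wedge: Pb − Ps = −13.5.)
Gain to consumers: $9; to producers: $4.5. (They sum to $13.5.)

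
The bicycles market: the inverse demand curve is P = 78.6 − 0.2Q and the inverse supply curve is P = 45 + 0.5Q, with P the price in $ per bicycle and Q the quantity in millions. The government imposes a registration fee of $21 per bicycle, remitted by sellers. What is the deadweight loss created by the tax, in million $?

Inverting to Q(P) form: Qd = 393 − 5P; Qs = 2P − 90.
Before the tax: set 393 − 5P = 2P − 90 → P* = $69, Q* = 48.
With the tax collected from sellers, supply shifts: Qs = 2(P − 21) − 90.
New equilibrium: buyers pay $75, sellers receive $54, Q = 18. (Wedge: Pb − Ps = 21.)
Quantity falls by |ΔQ| = |48 − 18| = 30.
DWL = ½ · t · |ΔQ| = ½ · 21 · 30 = $315.

Deadweight loss = $315 million.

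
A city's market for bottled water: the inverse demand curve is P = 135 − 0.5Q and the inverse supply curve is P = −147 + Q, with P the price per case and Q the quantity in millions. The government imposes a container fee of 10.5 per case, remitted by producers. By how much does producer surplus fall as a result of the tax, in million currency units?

Inverting to Q(P) form: Qd = 270 − 2P; Qs = P + 147.
Without the tax, 270 − 2P = P + 147 gives 3P = 123, so P* = 41 and Q* = 188.
With the tax collected from producers, supply shifts: Qs = (P − 10.5) + 147.
Solving gives Q = 181 with consumers paying 44.5 and producers receiving 34 (the 10.5 wedge).
ΔPS is the trapezoid between Q = 181 and Q = 188 of height 7: ½ · (188 + 181) · 7 = 1291.5.

Producer surplus falls by 1291.5 million.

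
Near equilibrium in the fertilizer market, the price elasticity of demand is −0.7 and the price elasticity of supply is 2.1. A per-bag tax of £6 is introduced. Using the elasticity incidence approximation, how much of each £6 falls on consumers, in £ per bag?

Incidence ratio: consumers' share ≈ εs / (εs + |εd|) = 2.1 / (2.1 + 0.7) = 0.75.
So consumers bear ≈ 0.75 × £6 = £4.5; producers bear £1.5.

Consumers bear ≈ £4.5 per bag.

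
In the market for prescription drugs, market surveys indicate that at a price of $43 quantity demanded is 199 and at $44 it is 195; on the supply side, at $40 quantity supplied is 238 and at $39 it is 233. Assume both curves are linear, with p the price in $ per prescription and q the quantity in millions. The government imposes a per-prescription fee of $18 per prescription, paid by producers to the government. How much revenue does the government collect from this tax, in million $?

Demand slope: (195 − 199)/(44 − 43) = -4, so qd = 371 − 4p.
Supply slope: (233 − 238)/(39 − 40) = 5, so qs = 5p + 38.
Without the tax, 371 − 4p = 5p + 38 gives 9p = 333, so p* = $37 and q* = 223.
With the tax collected from producers, supply shifts: qs = 5(p − 18) + 38.
New equilibrium: buyers pay $47, producers receive $29, q = 183. (Wedge: pb − ps = 18.)
Revenue = t · Q = 18 · 183 = $3294.

Tax revenue = $3294 million.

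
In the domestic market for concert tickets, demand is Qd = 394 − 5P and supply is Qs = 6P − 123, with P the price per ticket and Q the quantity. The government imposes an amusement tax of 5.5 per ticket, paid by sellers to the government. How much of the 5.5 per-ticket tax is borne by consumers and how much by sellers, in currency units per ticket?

Consumers bear 3 per ticket; sellers bear 2.5 per ticket.

Before the tax: set 394 − 5P = 6P − 123 → P* = 47, Q* = 159.
With the tax collected from sellers, supply shifts: Qs = 6(P − 5.5) − 123.
New equilibrium: consumers pay 50, sellers receive 44.5, Q = 144. (Wedge: Pb − Ps = 5.5.)
Burden on consumers: 3; on sellers: 2.5. (They sum to 5.5.)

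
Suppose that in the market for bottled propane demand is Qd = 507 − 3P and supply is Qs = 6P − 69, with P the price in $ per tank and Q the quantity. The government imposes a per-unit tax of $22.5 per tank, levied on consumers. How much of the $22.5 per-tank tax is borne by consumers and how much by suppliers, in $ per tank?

Consumers bear $15 per tank; suppliers bear $7.5 per tank.

Before the tax: set 507 − 3P = 6P − 69 → P* = $64, Q* = 315.
With the tax collected from consumers, demand (in seller-price terms) shifts: Qd = 507 − 3(P + 22.5).
Solving gives Q = 270 with consumers paying $79 and suppliers receiving $56.5 (the $22.5 wedge).
Burden on consumers: $15; on suppliers: $7.5. (They sum to $22.5.)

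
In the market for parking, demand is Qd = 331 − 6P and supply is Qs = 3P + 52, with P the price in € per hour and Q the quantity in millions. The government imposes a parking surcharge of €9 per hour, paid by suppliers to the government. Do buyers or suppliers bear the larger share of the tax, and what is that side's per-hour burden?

Before the tax: set 331 − 6P = 3P + 52 → P* = €31, Q* = 145.
With the tax collected from suppliers, supply shifts: Qs = 3(P − 9) + 52.
New equilibrium: buyers pay €34, suppliers receive €25, Q = 127. (Wedge: Pb − Ps = 9.)
Per-hour burden: buyers €3, suppliers €6.
Suppliers take the larger share because supply is less price-elastic here (demand slope 6 vs supply slope 3).
The less price-elastic side of the market bears the larger share of a per-unit tax.

Suppliers bear the larger share: €6 per hour.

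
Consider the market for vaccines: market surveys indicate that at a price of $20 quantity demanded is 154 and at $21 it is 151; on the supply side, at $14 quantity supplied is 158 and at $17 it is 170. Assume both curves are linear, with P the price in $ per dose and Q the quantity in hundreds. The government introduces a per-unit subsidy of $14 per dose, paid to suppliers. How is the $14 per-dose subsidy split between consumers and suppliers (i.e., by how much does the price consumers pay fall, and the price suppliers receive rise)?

Demand slope: (151 − 154)/(21 − 20) = -3, so Qd = 214 − 3P.
Supply slope: (170 − 158)/(17 − 14) = 4, so Qs = 4P + 102.
Without the subsidy, 214 − 3P = 4P + 102 gives 7P = 112, so P* = $16 and Q* = 166.
With a per-unit subsidy paid to suppliers, each receives P + 14 per unit sold, so supply becomes Qs = 4(P + 14) + 102.
New equilibrium: consumers pay $8, suppliers receive $22, Q = 190. (Wedge: Pb − Ps = −14.)
Gain to consumers: $8; to suppliers: $6. (They sum to $14.)

Consumers gain $8 per dose; suppliers gain $6 per dose.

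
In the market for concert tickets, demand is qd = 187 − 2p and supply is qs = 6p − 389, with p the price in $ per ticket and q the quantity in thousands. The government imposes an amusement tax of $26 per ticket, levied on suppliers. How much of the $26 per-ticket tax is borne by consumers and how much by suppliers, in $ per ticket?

Consumers bear $19.5 per ticket; suppliers bear $6.5 per ticket.

Without the tax, 187 − 2p = 6p − 389 gives 8p = 576, so p* = $72 and q* = 43.
With the tax collected from suppliers, supply shifts: qs = 6(p − 26) − 389.
Solving gives q = 4 with consumers paying $91.5 and suppliers receiving $65.5 (the $26 wedge).
Burden on consumers: $19.5; on suppliers: $6.5. (They sum to $26.)
The less price-elastic side of the market bears the larger share of a per-unit tax.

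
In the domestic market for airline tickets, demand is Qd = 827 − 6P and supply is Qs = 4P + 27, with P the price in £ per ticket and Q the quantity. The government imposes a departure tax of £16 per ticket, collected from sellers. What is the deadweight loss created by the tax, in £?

Deadweight loss = £307.2.

Without the tax, 827 − 6P = 4P + 27 gives 10P = 800, so P* = £80 and Q* = 347.
With the tax collected from sellers, supply shifts: Qs = 4(P − 16) + 27.
New equilibrium: buyers pay £86.4, sellers receive £70.4, Q = 308.6. (Wedge: Pb − Ps = 16.)
Quantity falls by |ΔQ| = |347 − 308.6| = 38.4.
DWL = ½ · t · |ΔQ| = ½ · 16 · 38.4 = £307.2.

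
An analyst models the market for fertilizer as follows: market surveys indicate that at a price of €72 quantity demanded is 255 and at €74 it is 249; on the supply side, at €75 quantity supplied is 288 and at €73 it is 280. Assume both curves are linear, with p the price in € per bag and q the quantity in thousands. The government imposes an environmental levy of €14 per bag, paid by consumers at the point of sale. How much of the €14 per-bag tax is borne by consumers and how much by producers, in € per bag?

Consumers bear €8 per bag; producers bear €6 per bag.

Demand slope: (249 − 255)/(74 − 72) = -3, so qd = 471 − 3p.
Supply slope: (280 − 288)/(73 − 75) = 4, so qs = 4p − 12.
Before the tax: set 471 − 3p = 4p − 12 → p* = €69, q* = 264.
With the tax collected from consumers, demand (in seller-price terms) shifts: qd = 471 − 3(p + 14).
New equilibrium: consumers pay €77, producers receive €63, q = 240. (Wedge: pb − ps = 14.)
Burden on consumers: €8; on producers: €6. (They sum to €14.)
The less price-elastic side of the market bears the larger share of a per-unit tax.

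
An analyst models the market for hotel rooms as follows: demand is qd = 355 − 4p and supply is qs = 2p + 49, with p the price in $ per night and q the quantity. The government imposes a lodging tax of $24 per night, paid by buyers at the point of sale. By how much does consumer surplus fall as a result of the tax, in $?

Before the tax: set 355 − 4p = 2p + 49 → p* = $51, q* = 151.
With the tax collected from buyers, demand (in seller-price terms) shifts: qd = 355 − 4(p + 24).
Solving gives q = 119 with buyers paying $59 and producers receiving $35 (the $24 wedge).
ΔCS is the trapezoid between Q = 119 and Q = 151 of height $8: ½ · (151 + 119) · 8 = $1080.

Consumer surplus falls by $1080.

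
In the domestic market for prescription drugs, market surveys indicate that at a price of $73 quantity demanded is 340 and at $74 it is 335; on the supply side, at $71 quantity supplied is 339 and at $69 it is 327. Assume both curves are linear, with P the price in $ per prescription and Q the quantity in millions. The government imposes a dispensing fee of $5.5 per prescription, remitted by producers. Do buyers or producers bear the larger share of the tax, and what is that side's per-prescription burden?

Buyers bear the larger share: $3 per prescription.

Demand slope: (335 − 340)/(74 − 73) = -5, so Qd = 705 − 5P.
Supply slope: (327 − 339)/(69 − 71) = 6, so Qs = 6P − 87.
Without the tax, 705 − 5P = 6P − 87 gives 11P = 792, so P* = $72 and Q* = 345.
With the tax collected from producers, supply shifts: Qs = 6(P − 5.5) − 87.
Solving gives Q = 330 with buyers paying $75 and producers receiving $69.5 (the $5.5 wedge).
Per-prescription burden: buyers $3, producers $2.5.
Buyers take the larger share because demand is less price-elastic here (demand slope 5 vs supply slope 6).
The less price-elastic side of the market bears the larger share of a per-unit tax.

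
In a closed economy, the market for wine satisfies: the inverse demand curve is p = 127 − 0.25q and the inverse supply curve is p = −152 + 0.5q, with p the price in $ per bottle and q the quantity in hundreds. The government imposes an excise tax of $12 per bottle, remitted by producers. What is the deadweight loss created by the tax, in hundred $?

Inverting to q(p) form: qd = 508 − 4p; qs = 2p + 304.
Before the tax: set 508 − 4p = 2p + 304 → p* = $34, q* = 372.
With the tax collected from producers, supply shifts: qs = 2(p − 12) + 304.
New equilibrium: consumers pay $38, producers receive $26, q = 356. (Wedge: pb − ps = 12.)
Quantity falls by |ΔQ| = |372 − 356| = 16.
DWL = ½ · t · |ΔQ| = ½ · 12 · 16 = $96.

Deadweight loss = $96 hundred.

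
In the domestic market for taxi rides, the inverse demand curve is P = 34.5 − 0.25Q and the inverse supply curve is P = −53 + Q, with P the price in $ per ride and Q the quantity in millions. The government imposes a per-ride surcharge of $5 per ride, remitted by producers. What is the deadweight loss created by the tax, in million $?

Rewrite in direct form: Qd = 138 − 4P and Qs = P + 53.
Without the tax, 138 − 4P = P + 53 gives 5P = 85, so P* = $17 and Q* = 70.
With the tax collected from producers, supply shifts: Qs = (P − 5) + 53.
Solving gives Q = 66 with buyers paying $18 and producers receiving $13 (the $5 wedge).
Quantity falls by |ΔQ| = |70 − 66| = 4.
DWL = ½ · t · |ΔQ| = ½ · 5 · 4 = $10.

Deadweight loss = $10 million.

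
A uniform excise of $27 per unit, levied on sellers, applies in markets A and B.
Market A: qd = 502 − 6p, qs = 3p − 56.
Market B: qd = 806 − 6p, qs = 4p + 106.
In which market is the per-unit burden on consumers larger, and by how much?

Market B, by $1.8.

Market A: pre-tax p* = $62, q* = 130; post-tax q = 76; per-unit burden on consumers = $9.
Market B: pre-tax p* = $70, q* = 386; post-tax q = 321.2; per-unit burden on consumers = $10.8.
Difference: $9 vs $10.8 → market B is larger by $1.8.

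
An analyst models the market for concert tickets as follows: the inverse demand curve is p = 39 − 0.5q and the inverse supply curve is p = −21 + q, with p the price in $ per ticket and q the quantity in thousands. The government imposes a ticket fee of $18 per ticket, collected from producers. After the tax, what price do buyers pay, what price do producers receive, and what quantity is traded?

Buyers pay $25; producers receive $7; quantity = 28.

Inverting to q(p) form: qd = 78 − 2p; qs = p + 21.
Before the tax: set 78 − 2p = p + 21 → p* = $19, q* = 40.
With the tax collected from producers, supply shifts: qs = (p − 18) + 21.
New equilibrium: buyers pay $25, producers receive $7, q = 28. (Wedge: pb − ps = 18.)
The less price-elastic side of the market bears the larger share of a per-unit tax.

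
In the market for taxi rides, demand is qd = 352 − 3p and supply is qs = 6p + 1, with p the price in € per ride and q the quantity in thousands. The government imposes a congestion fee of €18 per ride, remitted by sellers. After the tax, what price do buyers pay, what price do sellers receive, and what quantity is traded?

Buyers pay €51; sellers receive €33; quantity = 199.

Without the tax, 352 − 3p = 6p + 1 gives 9p = 351, so p* = €39 and q* = 235.
With the tax collected from sellers, supply shifts: qs = 6(p − 18) + 1.
New equilibrium: buyers pay €51, sellers receive €33, q = 199. (Wedge: pb − ps = 18.)
The less price-elastic side of the market bears the larger share of a per-unit tax.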